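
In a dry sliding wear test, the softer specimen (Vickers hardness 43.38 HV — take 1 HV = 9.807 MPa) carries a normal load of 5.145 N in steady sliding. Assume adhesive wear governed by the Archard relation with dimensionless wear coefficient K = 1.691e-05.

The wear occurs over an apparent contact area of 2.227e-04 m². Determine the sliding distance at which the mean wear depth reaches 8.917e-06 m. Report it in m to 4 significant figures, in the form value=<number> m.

All working math maintains full float precision — the intermediates are displayed rounded. Rounded once at the end to 4 significant figures.
Hardness H = 43.38 HV × 9.807 MPa/HV = 425.4 MPa = 4.254e+08 Pa.
Working in SI base units: W = 5.145 N, H = 4.254e+08 Pa, K = 1.691e-05.
At the depth limit, V_lim = h_lim·A = 8.917e-06 · 2.227e-04 = 1.986e-09 m³.
Inverting, life L = V_lim·H/(K·W) = 1.986e-09 · 4.254e+08 / (1.691e-05 · 5.145) = 9710 m.

value=9710 m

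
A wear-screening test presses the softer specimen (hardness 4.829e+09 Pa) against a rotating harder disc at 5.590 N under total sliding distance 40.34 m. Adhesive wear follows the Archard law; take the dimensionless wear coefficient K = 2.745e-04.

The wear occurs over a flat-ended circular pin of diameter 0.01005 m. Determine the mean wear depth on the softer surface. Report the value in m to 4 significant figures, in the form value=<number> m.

Every step maintains full precision; displayed values are rounded, and rounded just once to 4 significant digits.
Convert: Contact area A = π·d²/4 = π·(0.01005 m)²/4 = 7.933e-05 m².
Working in SI base units: W = 5.590 N, H = 4.829e+09 Pa, K = 2.745e-04.
Apply Archard: V = K·W·L/H = 2.745e-04 · 5.590 · 40.34 / 4.829e+09 = 1.282e-11 m³.
Mean wear depth h = V/A = 1.282e-11 / 7.933e-05 = 1.616e-07 m.

value=1.616e-07 m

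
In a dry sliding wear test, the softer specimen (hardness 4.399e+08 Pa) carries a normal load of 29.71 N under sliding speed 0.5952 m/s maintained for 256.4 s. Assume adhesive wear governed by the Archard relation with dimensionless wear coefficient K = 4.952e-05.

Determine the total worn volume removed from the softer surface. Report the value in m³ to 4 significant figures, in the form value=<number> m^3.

Each operation carries full precision. Intermediates are shown rounded, and one last rounding, at four significant digits.
Distance L = v·t = 0.5952 m/s × 256.4 s = 152.6 m.
In SI base units, W = 29.71 N, H = 4.399e+08 Pa, K = 4.952e-05.
Apply Archard: V = K·W·L/H = 4.952e-05 · 29.71 · 152.6 / 4.399e+08 = 5.104e-10 m³.

value=5.104e-10 m^3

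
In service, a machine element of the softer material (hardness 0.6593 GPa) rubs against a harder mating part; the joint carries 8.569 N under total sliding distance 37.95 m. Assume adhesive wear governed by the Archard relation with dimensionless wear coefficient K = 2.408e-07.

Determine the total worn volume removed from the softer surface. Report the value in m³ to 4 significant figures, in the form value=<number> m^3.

value=1.188e-13 m^3

Intermediate values appear rounded; each operation runs at exact precision — a lone final rounding: four significant digits.
Hardness H = 0.6593 GPa = 6.593e+08 Pa.
In SI base units: W = 8.569 N, H = 6.593e+08 Pa, K = 2.408e-07.
Archard volume V = K·W·L/H = 2.408e-07 · 8.569 · 37.95 / 6.593e+08 = 1.188e-13 m³.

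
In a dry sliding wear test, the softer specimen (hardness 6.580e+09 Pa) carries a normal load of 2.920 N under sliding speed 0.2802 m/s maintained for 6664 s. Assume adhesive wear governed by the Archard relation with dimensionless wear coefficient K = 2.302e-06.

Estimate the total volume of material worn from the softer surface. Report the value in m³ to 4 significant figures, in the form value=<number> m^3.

The intermediates appear rounded. All working math holds exact precision — a single final rounding: four significant figures.
Convert: Distance covered L = v·t = 0.2802 m/s × 6664 s = 1867 m.
In SI base units, W = 2.920 N, H = 6.580e+09 Pa, K = 2.302e-06.
Archard relation: V = K·W·L/H = 2.302e-06 · 2.920 · 1867 / 6.580e+09 = 1.908e-12 m³.

value=1.908e-12 m^3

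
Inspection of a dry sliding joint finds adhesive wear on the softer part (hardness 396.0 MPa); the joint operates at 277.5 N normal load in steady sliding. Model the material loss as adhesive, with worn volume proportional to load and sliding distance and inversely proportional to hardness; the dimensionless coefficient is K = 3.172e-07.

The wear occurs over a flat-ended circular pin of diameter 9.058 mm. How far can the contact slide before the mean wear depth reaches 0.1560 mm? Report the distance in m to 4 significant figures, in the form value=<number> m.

The algebra carries full float precision, and quoted intermediates are rounded. Rounded once at the end, at 4 significant digits.
Convert: Hardness H = 396.0 MPa = 3.960e+08 Pa.
Convert: Pin diameter d = 9.058 mm = 0.009058 m. Contact area A = π·d²/4 = π·(0.009058 m)²/4 = 6.444e-05 m².
Convert: Depth limit h_lim = 0.1560 mm = 1.560e-04 m.
Working in SI base units: W = 277.5 N, H = 3.960e+08 Pa, K = 3.172e-07.
Permissible volume V_lim = h_lim·A = 1.560e-04 · 6.444e-05 = 1.005e-08 m³.
Sliding life L = V_lim·H/(K·W) = 1.005e-08 · 3.960e+08 / (3.172e-07 · 277.5) = 4.522e+04 m.

value=4.522e+04 m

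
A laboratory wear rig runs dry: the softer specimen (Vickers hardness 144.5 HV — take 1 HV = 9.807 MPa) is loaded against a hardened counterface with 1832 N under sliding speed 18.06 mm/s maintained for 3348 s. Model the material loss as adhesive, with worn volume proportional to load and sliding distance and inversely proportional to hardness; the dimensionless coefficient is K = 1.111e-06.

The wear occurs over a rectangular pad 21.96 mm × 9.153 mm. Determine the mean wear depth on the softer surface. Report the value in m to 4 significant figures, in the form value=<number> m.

value=4.321e-07 m

Displayed values are rounded — every step maintains full float precision. Rounded once at the end, at four significant digits.
Convert: Sliding speed v = 18.06 mm/s = 0.01806 m/s. Total distance L = v·t = 0.01806 m/s × 3348 s = 60.46 m.
Convert: Hardness H = 144.5 HV × 9.807 MPa/HV = 1417 MPa = 1.417e+09 Pa.
Convert: Pad sides 21.96 mm × 9.153 mm = 0.02196 m × 0.009153 m. Contact area A = 0.02196 m × 0.009153 m = 2.010e-04 m².
In SI base units: W = 1832 N, H = 1.417e+09 Pa, K = 1.111e-06.
By Archard's law, V = K·W·L/H = 1.111e-06 · 1832 · 60.46 / 1.417e+09 = 8.684e-11 m³.
Mean depth h = V/A = 8.684e-11 / 2.010e-04 = 4.321e-07 m.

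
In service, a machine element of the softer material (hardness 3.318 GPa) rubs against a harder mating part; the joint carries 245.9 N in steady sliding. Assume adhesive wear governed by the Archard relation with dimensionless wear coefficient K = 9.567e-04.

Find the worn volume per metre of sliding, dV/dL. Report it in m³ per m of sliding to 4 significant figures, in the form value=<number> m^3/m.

Intermediate values are shown rounded, and all arithmetic carries full float precision, and a lone final rounding: four significant digits.
Convert: Hardness H = 3.318 GPa = 3.318e+09 Pa.
In SI base units: W = 245.9 N, H = 3.318e+09 Pa, K = 9.567e-04.
The wear rate dV/dL = K·W/H — distance-free: 9.567e-04 · 245.9 / 3.318e+09 = 7.090e-11 m³/m.

value=7.090e-11 m^3/m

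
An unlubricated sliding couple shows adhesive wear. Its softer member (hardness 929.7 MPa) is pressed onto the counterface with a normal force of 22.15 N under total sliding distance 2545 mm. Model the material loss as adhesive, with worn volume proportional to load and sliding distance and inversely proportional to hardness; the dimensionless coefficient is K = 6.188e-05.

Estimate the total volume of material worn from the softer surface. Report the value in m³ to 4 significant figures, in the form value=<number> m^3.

value=3.752e-12 m^3

Every step maintains full precision, and intermediate values are printed rounded; a single final rounding: four significant digits.
Distance L = 2545 mm = 2.545 m.
Hardness H = 929.7 MPa = 9.297e+08 Pa.
Expressed in SI base units: W = 22.15 N, H = 9.297e+08 Pa, K = 6.188e-05.
By Archard's law, V = K·W·L/H = 6.188e-05 · 22.15 · 2.545 / 9.297e+08 = 3.752e-12 m³.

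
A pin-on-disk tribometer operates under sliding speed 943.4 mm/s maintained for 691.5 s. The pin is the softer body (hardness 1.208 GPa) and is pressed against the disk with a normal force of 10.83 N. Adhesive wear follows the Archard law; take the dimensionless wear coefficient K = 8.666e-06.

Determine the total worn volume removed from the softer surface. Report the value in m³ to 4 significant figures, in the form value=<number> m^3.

value=5.068e-11 m^3

Intermediate values are displayed rounded — the algebra holds full float precision; a lone final rounding to four significant digits.
Sliding speed v = 943.4 mm/s = 0.9434 m/s. Sliding distance L = v·t = 0.9434 m/s × 691.5 s = 652.4 m.
Hardness H = 1.208 GPa = 1.208e+09 Pa.
As SI base values: W = 10.83 N, H = 1.208e+09 Pa, K = 8.666e-06.
By Archard's law, V = K·W·L/H = 8.666e-06 · 10.83 · 652.4 / 1.208e+09 = 5.068e-11 m³.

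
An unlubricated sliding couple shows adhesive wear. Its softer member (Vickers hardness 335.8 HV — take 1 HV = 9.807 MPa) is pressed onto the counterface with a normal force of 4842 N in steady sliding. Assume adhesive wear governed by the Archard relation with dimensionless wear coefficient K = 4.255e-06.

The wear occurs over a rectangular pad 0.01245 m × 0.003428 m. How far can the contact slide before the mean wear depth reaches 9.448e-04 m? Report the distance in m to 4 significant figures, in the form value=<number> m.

Shown intermediates are rounded, and all working math maintains exact precision — one last rounding, at four significant digits.
Hardness H = 335.8 HV × 9.807 MPa/HV = 3293 MPa = 3.293e+09 Pa.
Contact area A = 0.01245 m × 0.003428 m = 4.268e-05 m².
In SI base units: W = 4842 N, H = 3.293e+09 Pa, K = 4.255e-06.
Allowed volume V_lim = h_lim·A = 9.448e-04 · 4.268e-05 = 4.032e-08 m³.
Inverting, life L = V_lim·H/(K·W) = 4.032e-08 · 3.293e+09 / (4.255e-06 · 4842) = 6445 m.

value=6445 m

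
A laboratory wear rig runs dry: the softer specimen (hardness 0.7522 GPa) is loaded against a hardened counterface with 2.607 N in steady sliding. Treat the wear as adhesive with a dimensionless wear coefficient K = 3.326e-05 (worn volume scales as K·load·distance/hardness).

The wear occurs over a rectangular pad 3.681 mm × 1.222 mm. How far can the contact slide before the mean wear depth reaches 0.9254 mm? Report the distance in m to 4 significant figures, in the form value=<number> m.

value=3.611e+04 m

Intermediate values are printed rounded. The computation carries exact precision — rounded once at the end to four significant figures.
Hardness H = 0.7522 GPa = 7.522e+08 Pa.
Pad sides 3.681 mm × 1.222 mm = 0.003681 m × 0.001222 m. Contact area A = 0.003681 m × 0.001222 m = 4.498e-06 m².
Depth limit h_lim = 0.9254 mm = 9.254e-04 m.
Restated in SI base units: W = 2.607 N, H = 7.522e+08 Pa, K = 3.326e-05.
Allowed volume V_lim = h_lim·A = 9.254e-04 · 4.498e-06 = 4.163e-09 m³.
Life L = V_lim·H/(K·W) = 4.163e-09 · 7.522e+08 / (3.326e-05 · 2.607) = 3.611e+04 m.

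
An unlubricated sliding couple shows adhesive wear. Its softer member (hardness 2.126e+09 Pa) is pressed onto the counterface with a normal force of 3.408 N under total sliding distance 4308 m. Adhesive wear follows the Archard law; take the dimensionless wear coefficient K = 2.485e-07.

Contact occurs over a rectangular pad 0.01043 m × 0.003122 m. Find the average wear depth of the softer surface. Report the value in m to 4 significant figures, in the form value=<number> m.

The intermediates are printed rounded; all working math carries full precision; one final rounding: four significant figures.
Contact area A = 0.01043 m × 0.003122 m = 3.256e-05 m².
SI base units throughout: W = 3.408 N, H = 2.126e+09 Pa, K = 2.485e-07.
Archard relation: V = K·W·L/H = 2.485e-07 · 3.408 · 4308 / 2.126e+09 = 1.716e-12 m³.
Average depth h = V/A = 1.716e-12 / 3.256e-05 = 5.270e-08 m.

value=5.270e-08 m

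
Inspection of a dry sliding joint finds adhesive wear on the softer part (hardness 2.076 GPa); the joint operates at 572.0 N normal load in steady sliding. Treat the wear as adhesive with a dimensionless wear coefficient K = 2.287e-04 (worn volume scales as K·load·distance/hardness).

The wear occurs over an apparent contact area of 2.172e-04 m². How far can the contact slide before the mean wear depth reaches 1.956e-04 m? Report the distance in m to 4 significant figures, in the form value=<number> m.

All arithmetic holds exact precision — intermediates are printed rounded, and rounded just once, at four significant figures.
Hardness H = 2.076 GPa = 2.076e+09 Pa.
Collected in SI base units: W = 572.0 N, H = 2.076e+09 Pa, K = 2.287e-04.
Allowed volume V_lim = h_lim·A = 1.956e-04 · 2.172e-04 = 4.248e-08 m³.
So the life L = V_lim·H/(K·W) = 4.248e-08 · 2.076e+09 / (2.287e-04 · 572.0) = 674.2 m.

value=674.2 m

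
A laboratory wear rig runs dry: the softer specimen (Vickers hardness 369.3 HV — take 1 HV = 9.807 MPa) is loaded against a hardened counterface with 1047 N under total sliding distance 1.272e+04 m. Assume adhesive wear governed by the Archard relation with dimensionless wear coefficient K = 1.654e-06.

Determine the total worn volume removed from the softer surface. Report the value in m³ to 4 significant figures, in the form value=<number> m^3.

value=6.082e-09 m^3

Intermediates are printed rounded; all arithmetic runs at full precision; rounded just once, at four significant digits.
Hardness H = 369.3 HV × 9.807 MPa/HV = 3622 MPa = 3.622e+09 Pa.
In SI base units, W = 1047 N, H = 3.622e+09 Pa, K = 1.654e-06.
By Archard's law, V = K·W·L/H = 1.654e-06 · 1047 · 1.272e+04 / 3.622e+09 = 6.082e-09 m³.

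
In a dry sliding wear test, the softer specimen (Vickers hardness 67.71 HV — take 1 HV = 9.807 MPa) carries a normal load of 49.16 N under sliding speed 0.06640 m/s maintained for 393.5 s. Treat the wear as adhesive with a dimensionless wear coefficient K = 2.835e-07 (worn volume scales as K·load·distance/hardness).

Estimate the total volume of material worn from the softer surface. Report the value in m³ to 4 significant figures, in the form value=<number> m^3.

value=5.484e-13 m^3

Each operation keeps full float precision. Intermediate values are displayed rounded. Rounded once at the end to four significant digits.
Convert: Distance covered L = v·t = 0.06640 m/s × 393.5 s = 26.13 m.
Convert: Hardness H = 67.71 HV × 9.807 MPa/HV = 664.0 MPa = 6.640e+08 Pa.
Working in SI base units: W = 49.16 N, H = 6.640e+08 Pa, K = 2.835e-07.
Archard volume V = K·W·L/H = 2.835e-07 · 49.16 · 26.13 / 6.640e+08 = 5.484e-13 m³.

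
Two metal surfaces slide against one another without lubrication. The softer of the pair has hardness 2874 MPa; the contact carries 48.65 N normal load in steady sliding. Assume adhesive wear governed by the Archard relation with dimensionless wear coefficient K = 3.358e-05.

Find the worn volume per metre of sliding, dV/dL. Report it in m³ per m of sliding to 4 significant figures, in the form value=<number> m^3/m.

Intermediates are printed rounded — the algebra holds exact precision, and one final rounding, at four significant figures.
Hardness H = 2874 MPa = 2.874e+09 Pa.
Restated in SI base units: W = 48.65 N, H = 2.874e+09 Pa, K = 3.358e-05.
Volumetric rate dV/dL = K·W/H (no L dependence): 3.358e-05 · 48.65 / 2.874e+09 = 5.684e-13 m³/m.

value=5.684e-13 m^3/m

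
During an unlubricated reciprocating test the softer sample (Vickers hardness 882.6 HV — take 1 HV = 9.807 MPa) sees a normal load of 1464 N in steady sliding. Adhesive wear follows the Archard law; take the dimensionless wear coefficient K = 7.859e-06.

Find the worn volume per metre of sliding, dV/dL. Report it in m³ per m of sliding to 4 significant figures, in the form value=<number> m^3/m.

The algebra runs at exact precision; intermediate values appear rounded; a single final rounding, at four significant digits.
Convert: Hardness H = 882.6 HV × 9.807 MPa/HV = 8656 MPa = 8.656e+09 Pa.
Working in SI base units: W = 1464 N, H = 8.656e+09 Pa, K = 7.859e-06.
Sliding wear rate dV/dL = K·W/H, so: 7.859e-06 · 1464 / 8.656e+09 = 1.329e-12 m³/m.

value=1.329e-12 m^3/m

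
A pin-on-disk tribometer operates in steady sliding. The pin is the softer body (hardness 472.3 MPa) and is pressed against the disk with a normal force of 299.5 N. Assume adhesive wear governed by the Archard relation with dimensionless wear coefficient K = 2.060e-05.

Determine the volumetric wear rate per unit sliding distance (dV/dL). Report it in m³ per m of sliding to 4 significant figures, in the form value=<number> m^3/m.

value=1.306e-11 m^3/m

Intermediates appear rounded. All arithmetic holds full float precision. Rounded once at the end to four significant figures.
Hardness H = 472.3 MPa = 4.723e+08 Pa.
In SI base units, W = 299.5 N, H = 4.723e+08 Pa, K = 2.060e-05.
Sliding wear rate dV/dL = K·W/H, so: 2.060e-05 · 299.5 / 4.723e+08 = 1.306e-11 m³/m.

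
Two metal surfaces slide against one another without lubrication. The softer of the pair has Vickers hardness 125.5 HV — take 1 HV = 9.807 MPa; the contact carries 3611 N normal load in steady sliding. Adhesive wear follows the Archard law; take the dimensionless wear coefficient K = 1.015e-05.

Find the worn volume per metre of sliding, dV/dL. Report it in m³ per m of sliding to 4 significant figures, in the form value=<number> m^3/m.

Every step keeps full precision. Intermediates are shown rounded. Rounded once at the end, at 4 significant figures.
Hardness H = 125.5 HV × 9.807 MPa/HV = 1231 MPa = 1.231e+09 Pa.
Restated in SI base units: W = 3611 N, H = 1.231e+09 Pa, K = 1.015e-05.
Wear rate dV/dL = K·W/H (no L dependence): 1.015e-05 · 3611 / 1.231e+09 = 2.978e-11 m³/m.

value=2.978e-11 m^3/m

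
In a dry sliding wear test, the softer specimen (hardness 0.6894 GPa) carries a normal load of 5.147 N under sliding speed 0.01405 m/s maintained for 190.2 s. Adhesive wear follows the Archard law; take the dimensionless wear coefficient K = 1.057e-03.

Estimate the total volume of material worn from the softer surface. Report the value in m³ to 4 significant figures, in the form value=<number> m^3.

value=2.109e-11 m^3

Each operation maintains full float precision, and intermediate values appear rounded, and one final rounding, at four significant figures.
The distance L = v·t = 0.01405 m/s × 190.2 s = 2.672 m.
Hardness H = 0.6894 GPa = 6.894e+08 Pa.
In SI base units: W = 5.147 N, H = 6.894e+08 Pa, K = 1.057e-03.
Volume removed: V = K·W·L/H = 1.057e-03 · 5.147 · 2.672 / 6.894e+08 = 2.109e-11 m³.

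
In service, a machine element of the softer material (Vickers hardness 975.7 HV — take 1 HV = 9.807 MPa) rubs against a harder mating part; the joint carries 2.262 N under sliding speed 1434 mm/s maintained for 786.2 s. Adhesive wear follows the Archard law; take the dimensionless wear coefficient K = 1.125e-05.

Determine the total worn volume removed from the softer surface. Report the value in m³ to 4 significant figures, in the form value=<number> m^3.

value=2.998e-12 m^3

Quoted intermediates are rounded — the algebra holds full float precision. Rounded once at the end, at four significant figures.
Convert: Sliding speed v = 1434 mm/s = 1.434 m/s. Distance covered L = v·t = 1.434 m/s × 786.2 s = 1127 m.
Convert: Hardness H = 975.7 HV × 9.807 MPa/HV = 9569 MPa = 9.569e+09 Pa.
As SI base values: W = 2.262 N, H = 9.569e+09 Pa, K = 1.125e-05.
Worn volume V = K·W·L/H = 1.125e-05 · 2.262 · 1127 / 9.569e+09 = 2.998e-12 m³.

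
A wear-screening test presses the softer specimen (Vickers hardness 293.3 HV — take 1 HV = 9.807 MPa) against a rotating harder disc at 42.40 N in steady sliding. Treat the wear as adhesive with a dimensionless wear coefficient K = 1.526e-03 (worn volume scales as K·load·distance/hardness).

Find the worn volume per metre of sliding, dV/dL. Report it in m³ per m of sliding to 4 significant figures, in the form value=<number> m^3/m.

value=2.249e-11 m^3/m

The computation keeps full float precision; intermediate values are printed rounded — rounded just once to four significant figures.
Convert: Hardness H = 293.3 HV × 9.807 MPa/HV = 2876 MPa = 2.876e+09 Pa.
SI base units throughout: W = 42.40 N, H = 2.876e+09 Pa, K = 1.526e-03.
Sliding wear rate dV/dL = K·W/H: 1.526e-03 · 42.40 / 2.876e+09 = 2.249e-11 m³/m.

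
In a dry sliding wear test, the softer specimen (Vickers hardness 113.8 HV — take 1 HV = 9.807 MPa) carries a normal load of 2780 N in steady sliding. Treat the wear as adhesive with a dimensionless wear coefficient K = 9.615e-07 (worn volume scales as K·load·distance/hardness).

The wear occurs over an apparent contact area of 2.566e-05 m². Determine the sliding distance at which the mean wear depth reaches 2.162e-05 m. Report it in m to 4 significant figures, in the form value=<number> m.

Quoted intermediates are rounded, and the algebra keeps full float precision; a lone final rounding: 4 significant digits.
Hardness H = 113.8 HV × 9.807 MPa/HV = 1116 MPa = 1.116e+09 Pa.
Expressed in SI base units: W = 2780 N, H = 1.116e+09 Pa, K = 9.615e-07.
Allowed volume V_lim = h_lim·A = 2.162e-05 · 2.566e-05 = 5.548e-10 m³.
So the life L = V_lim·H/(K·W) = 5.548e-10 · 1.116e+09 / (9.615e-07 · 2780) = 231.6 m.

value=231.6 m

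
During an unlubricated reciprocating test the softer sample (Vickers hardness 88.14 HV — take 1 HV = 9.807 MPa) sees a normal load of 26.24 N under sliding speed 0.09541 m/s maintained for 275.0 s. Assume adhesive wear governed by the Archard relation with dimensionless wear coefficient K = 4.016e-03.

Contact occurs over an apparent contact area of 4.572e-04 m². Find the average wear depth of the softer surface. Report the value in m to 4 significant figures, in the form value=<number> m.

value=6.996e-06 m

Each operation keeps full float precision. Intermediate values are displayed rounded; a single final rounding: four significant digits.
Convert: Distance covered L = v·t = 0.09541 m/s × 275.0 s = 26.24 m.
Convert: Hardness H = 88.14 HV × 9.807 MPa/HV = 864.4 MPa = 8.644e+08 Pa.
Expressed in SI base units: W = 26.24 N, H = 8.644e+08 Pa, K = 4.016e-03.
Worn volume V = K·W·L/H = 4.016e-03 · 26.24 · 26.24 / 8.644e+08 = 3.199e-09 m³.
Mean wear depth h = V/A = 3.199e-09 / 4.572e-04 = 6.996e-06 m.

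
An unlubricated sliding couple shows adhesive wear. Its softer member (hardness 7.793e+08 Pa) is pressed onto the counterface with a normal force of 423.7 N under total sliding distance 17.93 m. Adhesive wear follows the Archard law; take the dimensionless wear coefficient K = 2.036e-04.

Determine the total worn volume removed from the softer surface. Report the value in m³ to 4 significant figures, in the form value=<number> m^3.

The algebra maintains full float precision. Intermediate values appear rounded — rounded just once: 4 significant digits.
As SI base values: W = 423.7 N, H = 7.793e+08 Pa, K = 2.036e-04.
Volume removed: V = K·W·L/H = 2.036e-04 · 423.7 · 17.93 / 7.793e+08 = 1.985e-09 m³.

value=1.985e-09 m^3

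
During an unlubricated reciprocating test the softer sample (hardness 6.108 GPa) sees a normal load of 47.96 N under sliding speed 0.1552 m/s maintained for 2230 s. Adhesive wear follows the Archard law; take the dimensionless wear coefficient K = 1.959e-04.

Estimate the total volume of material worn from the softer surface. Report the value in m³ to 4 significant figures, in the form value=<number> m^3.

All arithmetic holds full float precision; shown intermediates are rounded. Rounded just once to 4 significant figures.
Distance L = v·t = 0.1552 m/s × 2230 s = 346.1 m.
Hardness H = 6.108 GPa = 6.108e+09 Pa.
Restated in SI base units: W = 47.96 N, H = 6.108e+09 Pa, K = 1.959e-04.
Wear volume V = K·W·L/H = 1.959e-04 · 47.96 · 346.1 / 6.108e+09 = 5.324e-10 m³.

value=5.324e-10 m^3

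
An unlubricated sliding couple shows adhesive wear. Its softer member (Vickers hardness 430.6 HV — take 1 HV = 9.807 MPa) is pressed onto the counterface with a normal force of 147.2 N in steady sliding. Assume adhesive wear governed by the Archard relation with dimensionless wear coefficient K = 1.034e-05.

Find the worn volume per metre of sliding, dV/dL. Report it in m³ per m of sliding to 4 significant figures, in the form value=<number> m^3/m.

value=3.604e-13 m^3/m

Intermediate values are displayed rounded, and all working math runs at full float precision. Rounded once at the end, at four significant digits.
Hardness H = 430.6 HV × 9.807 MPa/HV = 4223 MPa = 4.223e+09 Pa.
Collected in SI base units: W = 147.2 N, H = 4.223e+09 Pa, K = 1.034e-05.
Volumetric rate dV/dL = K·W/H, so: 1.034e-05 · 147.2 / 4.223e+09 = 3.604e-13 m³/m.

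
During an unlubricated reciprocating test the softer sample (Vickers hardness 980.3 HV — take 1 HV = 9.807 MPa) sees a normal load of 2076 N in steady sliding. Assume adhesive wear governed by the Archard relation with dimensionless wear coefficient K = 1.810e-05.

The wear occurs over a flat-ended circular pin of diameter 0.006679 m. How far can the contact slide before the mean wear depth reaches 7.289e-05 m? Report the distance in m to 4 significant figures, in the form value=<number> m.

The computation carries full float precision — intermediates are displayed rounded. Rounded just once: 4 significant figures.
Hardness H = 980.3 HV × 9.807 MPa/HV = 9614 MPa = 9.614e+09 Pa.
Contact area A = π·d²/4 = π·(0.006679 m)²/4 = 3.504e-05 m².
Restated in SI base units: W = 2076 N, H = 9.614e+09 Pa, K = 1.810e-05.
Wearable volume V_lim = h_lim·A = 7.289e-05 · 3.504e-05 = 2.554e-09 m³.
Sliding life L = V_lim·H/(K·W) = 2.554e-09 · 9.614e+09 / (1.810e-05 · 2076) = 653.4 m.

value=653.4 m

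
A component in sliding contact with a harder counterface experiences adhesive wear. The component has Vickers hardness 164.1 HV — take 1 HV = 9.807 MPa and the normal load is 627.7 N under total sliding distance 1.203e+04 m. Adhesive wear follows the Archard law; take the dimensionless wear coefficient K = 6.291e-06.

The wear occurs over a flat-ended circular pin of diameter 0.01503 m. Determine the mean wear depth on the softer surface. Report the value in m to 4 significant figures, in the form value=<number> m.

value=1.664e-04 m

The algebra carries full precision. Intermediates are shown rounded. Rounded once at the end to 4 significant figures.
Convert: Hardness H = 164.1 HV × 9.807 MPa/HV = 1609 MPa = 1.609e+09 Pa.
Convert: Contact area A = π·d²/4 = π·(0.01503 m)²/4 = 1.774e-04 m².
Expressed in SI base units: W = 627.7 N, H = 1.609e+09 Pa, K = 6.291e-06.
Worn volume V = K·W·L/H = 6.291e-06 · 627.7 · 1.203e+04 / 1.609e+09 = 2.952e-08 m³.
Average depth h = V/A = 2.952e-08 / 1.774e-04 = 1.664e-04 m.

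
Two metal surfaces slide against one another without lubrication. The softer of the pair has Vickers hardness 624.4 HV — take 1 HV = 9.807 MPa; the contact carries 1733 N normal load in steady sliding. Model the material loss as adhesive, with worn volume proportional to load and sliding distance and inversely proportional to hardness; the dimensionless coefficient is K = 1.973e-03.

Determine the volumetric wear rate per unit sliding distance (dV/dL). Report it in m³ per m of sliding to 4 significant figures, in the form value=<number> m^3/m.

Printed values are rounded. All arithmetic runs at exact precision. Rounded once at the end, at four significant figures.
Hardness H = 624.4 HV × 9.807 MPa/HV = 6123 MPa = 6.123e+09 Pa.
Collected in SI base units: W = 1733 N, H = 6.123e+09 Pa, K = 1.973e-03.
Wear rate dV/dL = K·W/H (independent of L): 1.973e-03 · 1733 / 6.123e+09 = 5.584e-10 m³/m.

value=5.584e-10 m^3/m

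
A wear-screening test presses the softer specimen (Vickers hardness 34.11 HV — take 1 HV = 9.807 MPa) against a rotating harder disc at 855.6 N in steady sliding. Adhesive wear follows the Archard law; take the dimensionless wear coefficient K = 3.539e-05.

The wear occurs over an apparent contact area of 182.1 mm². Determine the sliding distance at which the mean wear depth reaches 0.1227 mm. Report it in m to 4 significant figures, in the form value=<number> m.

Every step keeps exact precision, and printed values are rounded, and a single final rounding: 4 significant figures.
Convert: Hardness H = 34.11 HV × 9.807 MPa/HV = 334.5 MPa = 3.345e+08 Pa.
Convert: Contact area A = 182.1 mm² = 1.821e-04 m².
Convert: Depth limit h_lim = 0.1227 mm = 1.227e-04 m.
As SI base values: W = 855.6 N, H = 3.345e+08 Pa, K = 3.539e-05.
At the depth limit, V_lim = h_lim·A = 1.227e-04 · 1.821e-04 = 2.234e-08 m³.
Thus life L = V_lim·H/(K·W) = 2.234e-08 · 3.345e+08 / (3.539e-05 · 855.6) = 246.8 m.

value=246.8 m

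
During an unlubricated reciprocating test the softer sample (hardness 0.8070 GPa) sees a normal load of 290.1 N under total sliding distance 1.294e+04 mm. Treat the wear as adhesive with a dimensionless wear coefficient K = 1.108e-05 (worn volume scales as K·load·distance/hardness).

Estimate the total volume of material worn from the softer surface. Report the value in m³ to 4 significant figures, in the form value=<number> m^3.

value=5.154e-11 m^3

The intermediates are shown rounded. Each operation holds full precision — rounded just once to four significant digits.
Convert: Distance covered L = 1.294e+04 mm = 12.94 m.
Convert: Hardness H = 0.8070 GPa = 8.070e+08 Pa.
In SI base units, W = 290.1 N, H = 8.070e+08 Pa, K = 1.108e-05.
Archard volume V = K·W·L/H = 1.108e-05 · 290.1 · 12.94 / 8.070e+08 = 5.154e-11 m³.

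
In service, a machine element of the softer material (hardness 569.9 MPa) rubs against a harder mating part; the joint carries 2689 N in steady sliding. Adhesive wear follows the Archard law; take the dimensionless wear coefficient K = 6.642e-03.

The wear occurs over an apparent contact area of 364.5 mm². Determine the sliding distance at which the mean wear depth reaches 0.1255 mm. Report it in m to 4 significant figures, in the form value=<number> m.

value=1.460 m

The computation carries exact precision, and shown intermediates are rounded — rounded just once to four significant figures.
Hardness H = 569.9 MPa = 5.699e+08 Pa.
Contact area A = 364.5 mm² = 3.645e-04 m².
Depth limit h_lim = 0.1255 mm = 1.255e-04 m.
In SI base units: W = 2689 N, H = 5.699e+08 Pa, K = 6.642e-03.
Permissible volume V_lim = h_lim·A = 1.255e-04 · 3.645e-04 = 4.574e-08 m³.
Life L = V_lim·H/(K·W) = 4.574e-08 · 5.699e+08 / (6.642e-03 · 2689) = 1.460 m.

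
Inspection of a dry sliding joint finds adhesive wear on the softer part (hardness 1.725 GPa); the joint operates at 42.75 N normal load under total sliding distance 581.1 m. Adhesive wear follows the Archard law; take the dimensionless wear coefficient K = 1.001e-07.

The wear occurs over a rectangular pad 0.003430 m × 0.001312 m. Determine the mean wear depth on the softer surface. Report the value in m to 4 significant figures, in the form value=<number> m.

value=3.203e-07 m

Intermediates are shown rounded, and each operation holds exact precision — one last rounding to four significant digits.
Hardness H = 1.725 GPa = 1.725e+09 Pa.
Contact area A = 0.003430 m × 0.001312 m = 4.500e-06 m².
SI base units throughout: W = 42.75 N, H = 1.725e+09 Pa, K = 1.001e-07.
The Archard volume V = K·W·L/H = 1.001e-07 · 42.75 · 581.1 / 1.725e+09 = 1.442e-12 m³.
Mean depth h = V/A = 1.442e-12 / 4.500e-06 = 3.203e-07 m.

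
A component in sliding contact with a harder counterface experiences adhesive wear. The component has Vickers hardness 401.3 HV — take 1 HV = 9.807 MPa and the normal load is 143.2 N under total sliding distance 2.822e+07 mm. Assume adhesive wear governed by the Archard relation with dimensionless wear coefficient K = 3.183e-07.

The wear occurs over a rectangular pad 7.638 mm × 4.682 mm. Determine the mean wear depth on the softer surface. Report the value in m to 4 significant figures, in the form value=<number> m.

Intermediates are printed rounded, and the algebra holds full precision — rounded just once, at four significant figures.
Distance L = 2.822e+07 mm = 2.822e+04 m.
Hardness H = 401.3 HV × 9.807 MPa/HV = 3936 MPa = 3.936e+09 Pa.
Pad sides 7.638 mm × 4.682 mm = 0.007638 m × 0.004682 m. Contact area A = 0.007638 m × 0.004682 m = 3.576e-05 m².
Restated in SI base units: W = 143.2 N, H = 3.936e+09 Pa, K = 3.183e-07.
Archard relation: V = K·W·L/H = 3.183e-07 · 143.2 · 2.822e+04 / 3.936e+09 = 3.268e-10 m³.
Mean wear depth h = V/A = 3.268e-10 / 3.576e-05 = 9.139e-06 m.

value=9.139e-06 m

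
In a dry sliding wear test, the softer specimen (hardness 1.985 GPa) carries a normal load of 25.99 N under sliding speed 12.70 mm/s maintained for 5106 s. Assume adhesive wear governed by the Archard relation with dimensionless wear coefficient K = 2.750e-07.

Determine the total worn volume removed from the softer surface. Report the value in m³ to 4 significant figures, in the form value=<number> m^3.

The intermediates are printed rounded, and all working math maintains full float precision. Rounded just once to four significant digits.
Sliding speed v = 12.70 mm/s = 0.01270 m/s. Total distance L = v·t = 0.01270 m/s × 5106 s = 64.85 m.
Hardness H = 1.985 GPa = 1.985e+09 Pa.
Working in SI base units: W = 25.99 N, H = 1.985e+09 Pa, K = 2.750e-07.
Apply Archard: V = K·W·L/H = 2.750e-07 · 25.99 · 64.85 / 1.985e+09 = 2.335e-13 m³.

value=2.335e-13 m^3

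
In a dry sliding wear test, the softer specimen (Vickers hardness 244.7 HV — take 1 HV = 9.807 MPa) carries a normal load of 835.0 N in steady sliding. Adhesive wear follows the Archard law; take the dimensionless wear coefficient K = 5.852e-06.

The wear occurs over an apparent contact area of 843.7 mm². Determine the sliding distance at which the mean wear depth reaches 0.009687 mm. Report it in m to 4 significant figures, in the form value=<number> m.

Each operation keeps exact precision. Intermediate values are shown rounded, and a lone final rounding to four significant figures.
Convert: Hardness H = 244.7 HV × 9.807 MPa/HV = 2400 MPa = 2.400e+09 Pa.
Convert: Contact area A = 843.7 mm² = 8.437e-04 m².
Convert: Depth limit h_lim = 0.009687 mm = 9.687e-06 m.
In SI base units, W = 835.0 N, H = 2.400e+09 Pa, K = 5.852e-06.
Permissible volume V_lim = h_lim·A = 9.687e-06 · 8.437e-04 = 8.173e-09 m³.
Sliding life L = V_lim·H/(K·W) = 8.173e-09 · 2.400e+09 / (5.852e-06 · 835.0) = 4014 m.

value=4014 m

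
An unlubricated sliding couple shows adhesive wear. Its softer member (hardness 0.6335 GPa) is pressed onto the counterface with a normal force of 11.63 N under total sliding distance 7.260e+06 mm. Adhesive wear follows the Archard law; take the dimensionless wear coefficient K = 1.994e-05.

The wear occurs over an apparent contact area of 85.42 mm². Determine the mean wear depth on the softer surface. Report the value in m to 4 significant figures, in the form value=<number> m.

value=3.111e-05 m

All arithmetic keeps full float precision, and quoted intermediates are rounded; rounded just once, at 4 significant figures.
Distance L = 7.260e+06 mm = 7260 m.
Hardness H = 0.6335 GPa = 6.335e+08 Pa.
Contact area A = 85.42 mm² = 8.542e-05 m².
Expressed in SI base units: W = 11.63 N, H = 6.335e+08 Pa, K = 1.994e-05.
Archard volume V = K·W·L/H = 1.994e-05 · 11.63 · 7260 / 6.335e+08 = 2.658e-09 m³.
Mean depth h = V/A = 2.658e-09 / 8.542e-05 = 3.111e-05 m.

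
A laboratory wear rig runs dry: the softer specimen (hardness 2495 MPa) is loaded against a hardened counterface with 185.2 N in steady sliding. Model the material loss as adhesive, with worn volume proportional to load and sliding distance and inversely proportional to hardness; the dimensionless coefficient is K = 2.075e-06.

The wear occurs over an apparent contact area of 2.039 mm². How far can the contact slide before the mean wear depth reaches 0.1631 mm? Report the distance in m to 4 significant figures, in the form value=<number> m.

value=2159 m

Quoted intermediates are rounded, and the computation holds full float precision, and rounded just once, at four significant figures.
Convert: Hardness H = 2495 MPa = 2.495e+09 Pa.
Convert: Contact area A = 2.039 mm² = 2.039e-06 m².
Convert: Depth limit h_lim = 0.1631 mm = 1.631e-04 m.
Expressed in SI base units: W = 185.2 N, H = 2.495e+09 Pa, K = 2.075e-06.
Allowed volume V_lim = h_lim·A = 1.631e-04 · 2.039e-06 = 3.326e-10 m³.
Sliding life L = V_lim·H/(K·W) = 3.326e-10 · 2.495e+09 / (2.075e-06 · 185.2) = 2159 m.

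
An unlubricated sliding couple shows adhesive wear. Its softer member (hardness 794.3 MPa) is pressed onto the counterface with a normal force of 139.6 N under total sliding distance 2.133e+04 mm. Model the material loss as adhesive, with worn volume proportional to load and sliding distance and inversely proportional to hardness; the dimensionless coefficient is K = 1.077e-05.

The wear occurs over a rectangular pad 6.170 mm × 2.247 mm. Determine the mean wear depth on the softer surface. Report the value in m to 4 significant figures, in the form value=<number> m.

Intermediates are shown rounded — all working math carries full precision. Rounded once at the end, at four significant figures.
Convert: Distance L = 2.133e+04 mm = 21.33 m.
Convert: Hardness H = 794.3 MPa = 7.943e+08 Pa.
Convert: Pad sides 6.170 mm × 2.247 mm = 0.006170 m × 0.002247 m. Contact area A = 0.006170 m × 0.002247 m = 1.386e-05 m².
In SI base units: W = 139.6 N, H = 7.943e+08 Pa, K = 1.077e-05.
Volume removed: V = K·W·L/H = 1.077e-05 · 139.6 · 21.33 / 7.943e+08 = 4.037e-11 m³.
Mean depth h = V/A = 4.037e-11 / 1.386e-05 = 2.912e-06 m.

value=2.912e-06 m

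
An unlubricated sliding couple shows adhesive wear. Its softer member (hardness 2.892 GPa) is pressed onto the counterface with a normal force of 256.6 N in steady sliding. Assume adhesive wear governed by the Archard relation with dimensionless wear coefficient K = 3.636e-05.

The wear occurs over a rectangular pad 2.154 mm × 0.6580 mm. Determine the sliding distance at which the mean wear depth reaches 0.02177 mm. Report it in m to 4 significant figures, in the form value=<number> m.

value=9.564 m

Quoted intermediates are rounded — all arithmetic runs at full precision — rounded just once: four significant digits.
Convert: Hardness H = 2.892 GPa = 2.892e+09 Pa.
Convert: Pad sides 2.154 mm × 0.6580 mm = 2.154e-03 m × 6.580e-04 m. Contact area A = 2.154e-03 m × 6.580e-04 m = 1.417e-06 m².
Convert: Depth limit h_lim = 0.02177 mm = 2.177e-05 m.
Collected in SI base units: W = 256.6 N, H = 2.892e+09 Pa, K = 3.636e-05.
Permissible volume V_lim = h_lim·A = 2.177e-05 · 1.417e-06 = 3.086e-11 m³.
Sliding life L = V_lim·H/(K·W) = 3.086e-11 · 2.892e+09 / (3.636e-05 · 256.6) = 9.564 m.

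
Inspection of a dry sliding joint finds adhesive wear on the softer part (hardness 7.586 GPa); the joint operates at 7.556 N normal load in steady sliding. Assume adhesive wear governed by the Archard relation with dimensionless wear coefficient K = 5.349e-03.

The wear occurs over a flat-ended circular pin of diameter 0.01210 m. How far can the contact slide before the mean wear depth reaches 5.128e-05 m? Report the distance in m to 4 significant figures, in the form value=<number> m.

Intermediates are shown rounded; all working math maintains full precision; a lone final rounding: 4 significant digits.
Convert: Hardness H = 7.586 GPa = 7.586e+09 Pa.
Convert: Contact area A = π·d²/4 = π·(0.01210 m)²/4 = 1.150e-04 m².
As SI base values: W = 7.556 N, H = 7.586e+09 Pa, K = 5.349e-03.
Volume at the limit: V_lim = h_lim·A = 5.128e-05 · 1.150e-04 = 5.897e-09 m³.
Sliding life L = V_lim·H/(K·W) = 5.897e-09 · 7.586e+09 / (5.349e-03 · 7.556) = 1107 m.

value=1107 m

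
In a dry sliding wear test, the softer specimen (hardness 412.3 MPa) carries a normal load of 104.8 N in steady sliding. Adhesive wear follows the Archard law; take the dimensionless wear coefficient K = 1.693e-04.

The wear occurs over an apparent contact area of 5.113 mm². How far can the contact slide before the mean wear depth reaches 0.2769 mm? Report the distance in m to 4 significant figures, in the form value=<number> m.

The algebra maintains exact precision — the intermediates are shown rounded; one final rounding to 4 significant digits.
Hardness H = 412.3 MPa = 4.123e+08 Pa.
Contact area A = 5.113 mm² = 5.113e-06 m².
Depth limit h_lim = 0.2769 mm = 2.769e-04 m.
In SI base units, W = 104.8 N, H = 4.123e+08 Pa, K = 1.693e-04.
Allowed volume V_lim = h_lim·A = 2.769e-04 · 5.113e-06 = 1.416e-09 m³.
Thus life L = V_lim·H/(K·W) = 1.416e-09 · 4.123e+08 / (1.693e-04 · 104.8) = 32.90 m.

value=32.90 m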